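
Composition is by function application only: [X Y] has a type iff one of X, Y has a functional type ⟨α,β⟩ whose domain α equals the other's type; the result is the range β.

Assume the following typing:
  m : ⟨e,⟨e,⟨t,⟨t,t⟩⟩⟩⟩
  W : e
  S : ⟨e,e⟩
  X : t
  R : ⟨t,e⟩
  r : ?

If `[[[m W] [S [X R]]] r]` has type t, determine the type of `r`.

⟨⟨t,⟨t,t⟩⟩,t⟩

For [[[m W] [S [X R]]] r] to have type t with [[m W] [S [X R]]] of type ⟨t,⟨t,t⟩⟩, r must be the function: r : ⟨⟨t,⟨t,t⟩⟩,t⟩.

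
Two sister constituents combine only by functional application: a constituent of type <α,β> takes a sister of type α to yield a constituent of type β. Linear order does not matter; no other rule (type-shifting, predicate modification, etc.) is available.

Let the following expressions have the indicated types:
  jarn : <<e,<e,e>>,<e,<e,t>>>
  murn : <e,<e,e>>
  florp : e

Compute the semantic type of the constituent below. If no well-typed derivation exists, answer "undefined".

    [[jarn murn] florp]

<e,t>

[jarn murn]: functor jarn : <<e,<e,e>>,<e,<e,t>>>, argument murn : <e,<e,e>>; result <e,<e,t>>.
[[jarn murn] florp]: functor [jarn murn] : <e,<e,t>>, argument florp : e; result <e,t>.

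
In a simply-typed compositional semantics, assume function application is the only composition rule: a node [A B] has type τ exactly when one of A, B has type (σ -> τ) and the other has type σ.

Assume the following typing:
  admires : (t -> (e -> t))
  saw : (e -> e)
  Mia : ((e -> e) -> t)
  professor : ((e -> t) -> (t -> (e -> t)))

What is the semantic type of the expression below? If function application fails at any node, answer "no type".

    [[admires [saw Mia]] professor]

(t -> (e -> t))

[saw Mia]: Mia is ((e -> e) -> t), saw is (e -> e); result t.
[admires [saw Mia]]: admires is (t -> (e -> t)), [saw Mia] is t; result (e -> t).
[[admires [saw Mia]] professor]: professor is ((e -> t) -> (t -> (e -> t))), [admires [saw Mia]] is (e -> t); result (t -> (e -> t)).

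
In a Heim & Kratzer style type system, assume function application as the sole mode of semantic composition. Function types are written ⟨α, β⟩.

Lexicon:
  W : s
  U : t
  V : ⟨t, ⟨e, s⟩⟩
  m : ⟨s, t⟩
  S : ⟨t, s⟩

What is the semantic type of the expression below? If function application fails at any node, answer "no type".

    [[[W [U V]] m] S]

no type

[U V]: ⟨t, ⟨e, s⟩⟩ applied to t yields ⟨e, s⟩.
At [W [U V]]: neither s nor ⟨e, s⟩ can take the other as argument; the node is ill-typed.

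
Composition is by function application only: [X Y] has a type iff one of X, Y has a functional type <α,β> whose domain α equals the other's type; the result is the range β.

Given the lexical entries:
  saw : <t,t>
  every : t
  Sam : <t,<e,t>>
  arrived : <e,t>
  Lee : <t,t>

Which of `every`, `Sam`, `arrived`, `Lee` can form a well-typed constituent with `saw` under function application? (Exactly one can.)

every — combines: saw : <t,t> takes every : t as argument, giving t.
Sam : <t,<e,t>> — does not combine with saw.
arrived : <e,t> — does not combine with saw.
Lee : <t,t> — does not combine with saw.

every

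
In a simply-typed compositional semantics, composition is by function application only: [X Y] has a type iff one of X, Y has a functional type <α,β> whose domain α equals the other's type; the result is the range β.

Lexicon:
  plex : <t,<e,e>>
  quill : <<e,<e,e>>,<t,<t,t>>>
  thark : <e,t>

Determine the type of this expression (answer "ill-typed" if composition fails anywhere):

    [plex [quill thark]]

At [quill thark]: neither <<e,<e,e>>,<t,<t,t>>> nor <e,t> can take the other as argument; the node is ill-typed.

ill-typed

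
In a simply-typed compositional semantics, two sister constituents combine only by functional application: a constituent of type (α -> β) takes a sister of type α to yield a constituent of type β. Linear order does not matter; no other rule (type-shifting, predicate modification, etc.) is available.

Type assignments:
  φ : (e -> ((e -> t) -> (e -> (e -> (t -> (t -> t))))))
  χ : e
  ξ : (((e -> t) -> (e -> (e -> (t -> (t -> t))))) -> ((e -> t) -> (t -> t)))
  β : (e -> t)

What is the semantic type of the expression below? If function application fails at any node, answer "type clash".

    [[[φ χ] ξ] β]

(t -> t)

[φ χ]: φ is (e -> ((e -> t) -> (e -> (e -> (t -> (t -> t)))))), χ is e; result ((e -> t) -> (e -> (e -> (t -> (t -> t))))).
[[φ χ] ξ]: ξ is (((e -> t) -> (e -> (e -> (t -> (t -> t))))) -> ((e -> t) -> (t -> t))), [φ χ] is ((e -> t) -> (e -> (e -> (t -> (t -> t))))); result ((e -> t) -> (t -> t)).
[[[φ χ] ξ] β]: [[φ χ] ξ] is ((e -> t) -> (t -> t)), β is (e -> t); result (t -> t).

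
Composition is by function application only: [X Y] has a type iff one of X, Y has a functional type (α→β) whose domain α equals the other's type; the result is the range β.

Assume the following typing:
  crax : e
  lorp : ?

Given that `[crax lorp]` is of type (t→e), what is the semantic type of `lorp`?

(e→(t→e))

[crax lorp] must have type (t→e). The sister crax has type e; that is not a function onto (t→e), so lorp must be the functor, of type (e→(t→e)).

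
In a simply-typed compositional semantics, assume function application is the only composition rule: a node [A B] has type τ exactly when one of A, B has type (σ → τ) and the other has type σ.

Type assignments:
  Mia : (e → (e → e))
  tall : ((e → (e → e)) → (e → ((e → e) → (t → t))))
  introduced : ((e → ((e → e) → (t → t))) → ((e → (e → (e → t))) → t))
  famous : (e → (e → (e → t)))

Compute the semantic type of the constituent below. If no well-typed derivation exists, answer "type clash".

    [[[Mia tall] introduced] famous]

t

[Mia tall]: ((e → (e → e)) → (e → ((e → e) → (t → t)))) applied to (e → (e → e)) yields (e → ((e → e) → (t → t))).
[[Mia tall] introduced]: ((e → ((e → e) → (t → t))) → ((e → (e → (e → t))) → t)) applied to (e → ((e → e) → (t → t))) yields ((e → (e → (e → t))) → t).
[[[Mia tall] introduced] famous]: ((e → (e → (e → t))) → t) applied to (e → (e → (e → t))) yields t.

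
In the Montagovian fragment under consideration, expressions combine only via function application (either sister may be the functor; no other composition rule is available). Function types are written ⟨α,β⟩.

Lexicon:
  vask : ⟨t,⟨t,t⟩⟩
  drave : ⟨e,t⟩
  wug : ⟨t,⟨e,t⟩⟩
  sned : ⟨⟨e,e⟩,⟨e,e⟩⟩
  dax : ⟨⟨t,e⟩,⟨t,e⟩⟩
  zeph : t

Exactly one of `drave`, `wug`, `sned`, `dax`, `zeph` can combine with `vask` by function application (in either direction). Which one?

drave : ⟨e,t⟩ — no; vask wants t, and drave wants e.
wug : ⟨t,⟨e,t⟩⟩ — no; vask wants t, and wug wants t.
sned : ⟨⟨e,e⟩,⟨e,e⟩⟩ — no; vask wants t, and sned wants ⟨e,e⟩.
dax : ⟨⟨t,e⟩,⟨t,e⟩⟩ — no; vask wants t, and dax wants ⟨t,e⟩.
zeph — combines: vask : ⟨t,⟨t,t⟩⟩ takes zeph : t as argument, giving ⟨t,t⟩.

zeph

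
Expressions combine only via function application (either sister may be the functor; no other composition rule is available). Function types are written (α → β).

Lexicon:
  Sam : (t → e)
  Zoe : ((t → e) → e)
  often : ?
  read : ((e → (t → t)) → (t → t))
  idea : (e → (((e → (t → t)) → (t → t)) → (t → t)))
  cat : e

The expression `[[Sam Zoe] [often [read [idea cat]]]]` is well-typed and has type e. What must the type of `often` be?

At [[Sam Zoe] [often [read [idea cat]]]] (required: e): [Sam Zoe] is e, which is not a function with range e; hence [often [read [idea cat]]] is the functor — type (e → e).
At [often [read [idea cat]]] (required: (e → e)): [read [idea cat]] is (t → t), which is not a function with range (e → e); hence often is the functor — type ((t → t) → (e → e)).

((t → t) → (e → e))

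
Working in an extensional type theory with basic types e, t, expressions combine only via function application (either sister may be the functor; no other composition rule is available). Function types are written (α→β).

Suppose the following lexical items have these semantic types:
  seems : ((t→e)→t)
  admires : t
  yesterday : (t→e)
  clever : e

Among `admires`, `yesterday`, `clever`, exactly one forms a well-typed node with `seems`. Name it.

yesterday

admires : t — neither side's domain matches the other.
yesterday — combines: seems : ((t→e)→t) takes yesterday : (t→e) as argument, giving t.
clever : e — neither side's domain matches the other.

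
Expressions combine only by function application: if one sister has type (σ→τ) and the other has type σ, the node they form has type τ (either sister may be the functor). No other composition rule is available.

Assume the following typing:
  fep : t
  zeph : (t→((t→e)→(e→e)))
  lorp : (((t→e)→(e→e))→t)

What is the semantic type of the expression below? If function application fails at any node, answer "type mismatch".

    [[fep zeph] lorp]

[fep zeph]: functor zeph : (t→((t→e)→(e→e))), argument fep : t; result ((t→e)→(e→e)).
[[fep zeph] lorp]: functor lorp : (((t→e)→(e→e))→t), argument [fep zeph] : ((t→e)→(e→e)); result t.

t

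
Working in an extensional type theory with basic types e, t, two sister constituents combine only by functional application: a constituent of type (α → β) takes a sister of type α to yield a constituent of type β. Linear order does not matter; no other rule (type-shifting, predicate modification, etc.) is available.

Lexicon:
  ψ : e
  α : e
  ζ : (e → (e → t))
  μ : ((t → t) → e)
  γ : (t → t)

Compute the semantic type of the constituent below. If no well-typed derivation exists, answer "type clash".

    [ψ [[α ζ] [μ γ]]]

type clash

[α ζ]: functor ζ : (e → (e → t)), argument α : e; result (e → t).
[μ γ]: functor μ : ((t → t) → e), argument γ : (t → t); result e.
[[α ζ] [μ γ]]: functor [α ζ] : (e → t), argument [μ γ] : e; result t.
At [ψ [[α ζ] [μ γ]]]: neither e nor t can take the other as argument; the node is ill-typed.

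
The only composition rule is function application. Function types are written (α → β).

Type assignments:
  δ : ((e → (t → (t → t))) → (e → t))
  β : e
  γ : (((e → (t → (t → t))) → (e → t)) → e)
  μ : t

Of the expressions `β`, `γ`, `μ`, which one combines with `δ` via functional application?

β : e — no; δ wants (e → (t → (t → t))), and β wants nothing (atomic).
γ — combines: γ : (((e → (t → (t → t))) → (e → t)) → e) takes δ : ((e → (t → (t → t))) → (e → t)) as argument, giving e.
μ : t — no; δ wants (e → (t → (t → t))), and μ wants nothing (atomic).

γ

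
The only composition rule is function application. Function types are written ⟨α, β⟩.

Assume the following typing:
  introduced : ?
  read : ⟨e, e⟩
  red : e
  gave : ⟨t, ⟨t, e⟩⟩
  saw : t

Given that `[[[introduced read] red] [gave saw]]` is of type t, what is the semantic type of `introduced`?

⟨⟨e, e⟩, ⟨e, ⟨⟨t, e⟩, t⟩⟩⟩

[[[introduced read] red] [gave saw]] is required to be t. [gave saw] : ⟨t, e⟩ cannot yield t as functor, so [[introduced read] red] : ⟨⟨t, e⟩, t⟩.
[[introduced read] red] is required to be ⟨⟨t, e⟩, t⟩. red : e cannot yield ⟨⟨t, e⟩, t⟩ as functor, so [introduced read] : ⟨e, ⟨⟨t, e⟩, t⟩⟩.
[introduced read] is required to be ⟨e, ⟨⟨t, e⟩, t⟩⟩. read : ⟨e, e⟩ cannot yield ⟨e, ⟨⟨t, e⟩, t⟩⟩ as functor, so introduced : ⟨⟨e, e⟩, ⟨e, ⟨⟨t, e⟩, t⟩⟩⟩.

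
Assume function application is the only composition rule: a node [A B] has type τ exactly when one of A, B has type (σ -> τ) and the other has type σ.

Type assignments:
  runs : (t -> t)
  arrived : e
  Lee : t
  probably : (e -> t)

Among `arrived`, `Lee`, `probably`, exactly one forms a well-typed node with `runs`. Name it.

arrived : e — does not combine with runs.
Lee — combines: runs : (t -> t) takes Lee : t as argument, giving t.
probably : (e -> t) — does not combine with runs.

Lee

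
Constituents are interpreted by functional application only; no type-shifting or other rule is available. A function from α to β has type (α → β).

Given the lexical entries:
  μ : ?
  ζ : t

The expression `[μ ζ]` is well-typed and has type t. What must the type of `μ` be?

(t → t)

At [μ ζ] (required: t): ζ is t, which is not a function with range t; hence μ is the functor — type (t → t).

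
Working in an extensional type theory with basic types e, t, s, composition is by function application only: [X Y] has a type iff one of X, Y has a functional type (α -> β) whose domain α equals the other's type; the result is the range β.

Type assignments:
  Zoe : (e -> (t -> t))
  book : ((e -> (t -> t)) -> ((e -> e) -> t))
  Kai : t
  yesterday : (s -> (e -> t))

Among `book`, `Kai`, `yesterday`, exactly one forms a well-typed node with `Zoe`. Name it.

book — combines: book : ((e -> (t -> t)) -> ((e -> e) -> t)) takes Zoe : (e -> (t -> t)) as argument, giving ((e -> e) -> t).
Kai : t — no; Zoe wants e, and Kai wants nothing (atomic).
yesterday : (s -> (e -> t)) — no; Zoe wants e, and yesterday wants s.

book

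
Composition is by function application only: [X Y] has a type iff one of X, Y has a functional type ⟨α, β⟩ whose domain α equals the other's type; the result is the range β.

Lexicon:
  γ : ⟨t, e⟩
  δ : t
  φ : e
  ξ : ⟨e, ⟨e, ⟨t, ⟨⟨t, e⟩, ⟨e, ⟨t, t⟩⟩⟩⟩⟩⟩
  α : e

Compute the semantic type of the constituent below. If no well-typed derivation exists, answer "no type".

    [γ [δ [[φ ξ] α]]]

⟨e, ⟨t, t⟩⟩

[φ ξ]: ξ is ⟨e, ⟨e, ⟨t, ⟨⟨t, e⟩, ⟨e, ⟨t, t⟩⟩⟩⟩⟩⟩, φ is e; result ⟨e, ⟨t, ⟨⟨t, e⟩, ⟨e, ⟨t, t⟩⟩⟩⟩⟩.
[[φ ξ] α]: [φ ξ] is ⟨e, ⟨t, ⟨⟨t, e⟩, ⟨e, ⟨t, t⟩⟩⟩⟩⟩, α is e; result ⟨t, ⟨⟨t, e⟩, ⟨e, ⟨t, t⟩⟩⟩⟩.
[δ [[φ ξ] α]]: [[φ ξ] α] is ⟨t, ⟨⟨t, e⟩, ⟨e, ⟨t, t⟩⟩⟩⟩, δ is t; result ⟨⟨t, e⟩, ⟨e, ⟨t, t⟩⟩⟩.
[γ [δ [[φ ξ] α]]]: [δ [[φ ξ] α]] is ⟨⟨t, e⟩, ⟨e, ⟨t, t⟩⟩⟩, γ is ⟨t, e⟩; result ⟨e, ⟨t, t⟩⟩.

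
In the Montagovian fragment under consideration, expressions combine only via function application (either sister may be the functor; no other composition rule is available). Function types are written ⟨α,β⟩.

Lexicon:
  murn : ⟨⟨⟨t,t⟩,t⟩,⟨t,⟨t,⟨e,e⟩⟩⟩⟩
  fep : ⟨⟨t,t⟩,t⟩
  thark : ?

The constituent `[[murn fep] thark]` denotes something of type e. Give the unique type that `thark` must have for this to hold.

At [[murn fep] thark] (required: e): [murn fep] is ⟨t,⟨t,⟨e,e⟩⟩⟩, which is not a function with range e; hence thark is the functor — type ⟨⟨t,⟨t,⟨e,e⟩⟩⟩,e⟩.

⟨⟨t,⟨t,⟨e,e⟩⟩⟩,e⟩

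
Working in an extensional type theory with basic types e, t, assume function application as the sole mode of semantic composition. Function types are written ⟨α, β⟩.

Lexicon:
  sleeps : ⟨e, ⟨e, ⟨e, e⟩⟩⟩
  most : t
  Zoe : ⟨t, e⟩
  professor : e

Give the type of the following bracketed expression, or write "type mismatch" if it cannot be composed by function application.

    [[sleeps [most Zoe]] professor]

At [most Zoe], Zoe : ⟨t, e⟩ takes most : t, giving e.
At [sleeps [most Zoe]], sleeps : ⟨e, ⟨e, ⟨e, e⟩⟩⟩ takes [most Zoe] : e, giving ⟨e, ⟨e, e⟩⟩.
At [[sleeps [most Zoe]] professor], [sleeps [most Zoe]] : ⟨e, ⟨e, e⟩⟩ takes professor : e, giving ⟨e, e⟩.

⟨e, e⟩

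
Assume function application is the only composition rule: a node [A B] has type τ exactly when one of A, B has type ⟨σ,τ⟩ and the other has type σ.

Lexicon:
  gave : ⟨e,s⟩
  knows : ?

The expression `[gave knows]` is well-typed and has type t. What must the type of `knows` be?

For [gave knows] to have type t with gave of type ⟨e,s⟩, knows must be the function: knows : ⟨⟨e,s⟩,t⟩.

⟨⟨e,s⟩,t⟩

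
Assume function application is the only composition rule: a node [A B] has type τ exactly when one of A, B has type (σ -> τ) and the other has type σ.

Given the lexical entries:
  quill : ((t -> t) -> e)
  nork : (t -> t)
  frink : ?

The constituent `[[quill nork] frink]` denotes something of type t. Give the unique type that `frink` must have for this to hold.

At [[quill nork] frink] (required: t): [quill nork] is e, which is not a function with range t; hence frink is the functor — type (e -> t).

(e -> t)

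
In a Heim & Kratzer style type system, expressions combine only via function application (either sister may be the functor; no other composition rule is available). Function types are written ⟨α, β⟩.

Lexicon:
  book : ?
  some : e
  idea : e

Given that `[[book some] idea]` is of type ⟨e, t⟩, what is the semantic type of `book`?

⟨e, ⟨e, ⟨e, t⟩⟩⟩

For [[book some] idea] to have type ⟨e, t⟩ with idea of type e, [book some] must be the function: [book some] : ⟨e, ⟨e, t⟩⟩.
For [book some] to have type ⟨e, ⟨e, t⟩⟩ with some of type e, book must be the function: book : ⟨e, ⟨e, ⟨e, t⟩⟩⟩.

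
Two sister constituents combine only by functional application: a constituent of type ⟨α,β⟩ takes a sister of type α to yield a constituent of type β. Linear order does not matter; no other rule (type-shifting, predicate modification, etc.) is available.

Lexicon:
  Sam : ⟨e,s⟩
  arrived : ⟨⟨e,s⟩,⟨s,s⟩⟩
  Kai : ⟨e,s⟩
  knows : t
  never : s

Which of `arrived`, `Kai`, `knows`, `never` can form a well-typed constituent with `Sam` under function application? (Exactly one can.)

arrived

arrived — combines: arrived : ⟨⟨e,s⟩,⟨s,s⟩⟩ takes Sam : ⟨e,s⟩ as argument, giving ⟨s,s⟩.
Kai : ⟨e,s⟩ — does not combine with Sam.
knows : t — does not combine with Sam.
never : s — does not combine with Sam.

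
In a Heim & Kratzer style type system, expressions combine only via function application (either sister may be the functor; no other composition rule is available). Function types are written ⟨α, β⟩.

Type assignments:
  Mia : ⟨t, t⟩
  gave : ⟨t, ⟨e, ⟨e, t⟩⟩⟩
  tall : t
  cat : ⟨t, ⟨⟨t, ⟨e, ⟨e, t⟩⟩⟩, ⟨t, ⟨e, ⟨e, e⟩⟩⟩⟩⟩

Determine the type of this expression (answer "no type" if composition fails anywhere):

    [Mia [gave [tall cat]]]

no type

[tall cat]: cat is ⟨t, ⟨⟨t, ⟨e, ⟨e, t⟩⟩⟩, ⟨t, ⟨e, ⟨e, e⟩⟩⟩⟩⟩, tall is t; result ⟨⟨t, ⟨e, ⟨e, t⟩⟩⟩, ⟨t, ⟨e, ⟨e, e⟩⟩⟩⟩.
[gave [tall cat]]: [tall cat] is ⟨⟨t, ⟨e, ⟨e, t⟩⟩⟩, ⟨t, ⟨e, ⟨e, e⟩⟩⟩⟩, gave is ⟨t, ⟨e, ⟨e, t⟩⟩⟩; result ⟨t, ⟨e, ⟨e, e⟩⟩⟩.
[Mia [gave [tall cat]]]: ⟨t, t⟩ with ⟨t, ⟨e, ⟨e, e⟩⟩⟩ — neither is a function whose domain matches the other; composition fails here.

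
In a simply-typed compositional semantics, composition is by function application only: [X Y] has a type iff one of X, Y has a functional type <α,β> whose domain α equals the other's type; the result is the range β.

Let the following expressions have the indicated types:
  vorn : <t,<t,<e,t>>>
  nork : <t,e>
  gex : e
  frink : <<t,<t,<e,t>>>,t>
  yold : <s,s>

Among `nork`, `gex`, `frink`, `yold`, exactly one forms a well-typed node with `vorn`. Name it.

nork : <t,e> — does not combine with vorn.
gex : e — does not combine with vorn.
frink — combines: frink : <<t,<t,<e,t>>>,t> takes vorn : <t,<t,<e,t>>> as argument, giving t.
yold : <s,s> — does not combine with vorn.

frink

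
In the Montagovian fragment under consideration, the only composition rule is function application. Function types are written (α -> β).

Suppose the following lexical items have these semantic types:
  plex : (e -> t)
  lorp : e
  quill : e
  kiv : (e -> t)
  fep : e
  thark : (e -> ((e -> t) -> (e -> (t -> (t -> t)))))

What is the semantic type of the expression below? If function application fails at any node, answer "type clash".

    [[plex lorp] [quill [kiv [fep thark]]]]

(t -> t)

At [plex lorp], plex : (e -> t) takes lorp : e, giving t.
At [fep thark], thark : (e -> ((e -> t) -> (e -> (t -> (t -> t))))) takes fep : e, giving ((e -> t) -> (e -> (t -> (t -> t)))).
At [kiv [fep thark]], [fep thark] : ((e -> t) -> (e -> (t -> (t -> t)))) takes kiv : (e -> t), giving (e -> (t -> (t -> t))).
At [quill [kiv [fep thark]]], [kiv [fep thark]] : (e -> (t -> (t -> t))) takes quill : e, giving (t -> (t -> t)).
At [[plex lorp] [quill [kiv [fep thark]]]], [quill [kiv [fep thark]]] : (t -> (t -> t)) takes [plex lorp] : t, giving (t -> t).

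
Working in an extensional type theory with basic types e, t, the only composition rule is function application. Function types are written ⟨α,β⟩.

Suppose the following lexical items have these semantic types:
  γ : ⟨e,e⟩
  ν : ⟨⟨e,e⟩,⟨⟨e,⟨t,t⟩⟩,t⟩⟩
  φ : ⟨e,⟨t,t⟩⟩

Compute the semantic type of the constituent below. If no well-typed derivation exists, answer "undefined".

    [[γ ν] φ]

t

At [γ ν], ν : ⟨⟨e,e⟩,⟨⟨e,⟨t,t⟩⟩,t⟩⟩ takes γ : ⟨e,e⟩, giving ⟨⟨e,⟨t,t⟩⟩,t⟩.
At [[γ ν] φ], [γ ν] : ⟨⟨e,⟨t,t⟩⟩,t⟩ takes φ : ⟨e,⟨t,t⟩⟩, giving t.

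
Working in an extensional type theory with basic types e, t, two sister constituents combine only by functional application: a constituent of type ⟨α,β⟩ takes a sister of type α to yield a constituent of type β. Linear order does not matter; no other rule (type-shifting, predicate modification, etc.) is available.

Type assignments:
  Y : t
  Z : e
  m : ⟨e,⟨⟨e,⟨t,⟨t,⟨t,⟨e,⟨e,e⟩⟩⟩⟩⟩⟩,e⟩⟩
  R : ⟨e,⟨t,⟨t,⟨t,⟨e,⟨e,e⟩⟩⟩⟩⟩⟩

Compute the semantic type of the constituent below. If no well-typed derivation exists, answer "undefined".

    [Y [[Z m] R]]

undefined

At [Z m], m : ⟨e,⟨⟨e,⟨t,⟨t,⟨t,⟨e,⟨e,e⟩⟩⟩⟩⟩⟩,e⟩⟩ takes Z : e, giving ⟨⟨e,⟨t,⟨t,⟨t,⟨e,⟨e,e⟩⟩⟩⟩⟩⟩,e⟩.
At [[Z m] R], [Z m] : ⟨⟨e,⟨t,⟨t,⟨t,⟨e,⟨e,e⟩⟩⟩⟩⟩⟩,e⟩ takes R : ⟨e,⟨t,⟨t,⟨t,⟨e,⟨e,e⟩⟩⟩⟩⟩⟩, giving e.
[Y [[Z m] R]]: t with e — neither is a function whose domain matches the other; composition fails here.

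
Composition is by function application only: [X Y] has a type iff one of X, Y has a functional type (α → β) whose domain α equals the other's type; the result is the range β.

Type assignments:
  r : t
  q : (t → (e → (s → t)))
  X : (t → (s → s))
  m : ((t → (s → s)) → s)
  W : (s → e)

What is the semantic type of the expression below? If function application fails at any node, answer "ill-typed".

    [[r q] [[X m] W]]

[r q] — q of type (t → (e → (s → t))) combines with r of type t: type (e → (s → t)).
[X m] — m of type ((t → (s → s)) → s) combines with X of type (t → (s → s)): type s.
[[X m] W] — W of type (s → e) combines with [X m] of type s: type e.
[[r q] [[X m] W]] — [r q] of type (e → (s → t)) combines with [[X m] W] of type e: type (s → t).

(s → t)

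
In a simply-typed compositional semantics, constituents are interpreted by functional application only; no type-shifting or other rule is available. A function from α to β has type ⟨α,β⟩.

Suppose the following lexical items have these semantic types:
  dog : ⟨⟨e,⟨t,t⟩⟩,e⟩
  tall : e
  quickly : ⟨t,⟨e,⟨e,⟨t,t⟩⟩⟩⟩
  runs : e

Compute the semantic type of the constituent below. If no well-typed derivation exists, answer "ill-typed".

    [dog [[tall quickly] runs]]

[tall quickly]: e and ⟨t,⟨e,⟨e,⟨t,t⟩⟩⟩⟩ cannot combine by function application — type clash.

ill-typed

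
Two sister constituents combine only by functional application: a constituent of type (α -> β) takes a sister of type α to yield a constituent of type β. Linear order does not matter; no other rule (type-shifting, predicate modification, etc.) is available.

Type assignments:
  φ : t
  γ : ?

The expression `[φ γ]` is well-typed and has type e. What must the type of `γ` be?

(t -> e)

At [φ γ] (required: e): φ is t, which is not a function with range e; hence γ is the functor — type (t -> e).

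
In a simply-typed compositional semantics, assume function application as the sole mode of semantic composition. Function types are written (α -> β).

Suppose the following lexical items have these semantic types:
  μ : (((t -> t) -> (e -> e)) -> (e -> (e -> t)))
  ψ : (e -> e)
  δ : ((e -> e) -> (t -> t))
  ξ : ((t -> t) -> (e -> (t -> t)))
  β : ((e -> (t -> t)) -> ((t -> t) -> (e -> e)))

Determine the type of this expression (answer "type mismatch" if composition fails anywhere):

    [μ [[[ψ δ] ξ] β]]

(e -> (e -> t))

[ψ δ]: functor δ : ((e -> e) -> (t -> t)), argument ψ : (e -> e); result (t -> t).
[[ψ δ] ξ]: functor ξ : ((t -> t) -> (e -> (t -> t))), argument [ψ δ] : (t -> t); result (e -> (t -> t)).
[[[ψ δ] ξ] β]: functor β : ((e -> (t -> t)) -> ((t -> t) -> (e -> e))), argument [[ψ δ] ξ] : (e -> (t -> t)); result ((t -> t) -> (e -> e)).
[μ [[[ψ δ] ξ] β]]: functor μ : (((t -> t) -> (e -> e)) -> (e -> (e -> t))), argument [[[ψ δ] ξ] β] : ((t -> t) -> (e -> e)); result (e -> (e -> t)).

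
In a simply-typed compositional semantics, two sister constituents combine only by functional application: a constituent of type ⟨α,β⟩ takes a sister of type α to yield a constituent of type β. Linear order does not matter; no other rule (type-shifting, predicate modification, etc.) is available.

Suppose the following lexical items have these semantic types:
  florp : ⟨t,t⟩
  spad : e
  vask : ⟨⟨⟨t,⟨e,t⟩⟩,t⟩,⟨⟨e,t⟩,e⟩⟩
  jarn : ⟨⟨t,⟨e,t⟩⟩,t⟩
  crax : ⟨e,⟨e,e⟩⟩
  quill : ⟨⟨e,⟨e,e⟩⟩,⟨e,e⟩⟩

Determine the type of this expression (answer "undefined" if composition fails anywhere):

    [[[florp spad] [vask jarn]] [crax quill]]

[florp spad]: ⟨t,t⟩ with e — neither is a function whose domain matches the other; composition fails here.

undefined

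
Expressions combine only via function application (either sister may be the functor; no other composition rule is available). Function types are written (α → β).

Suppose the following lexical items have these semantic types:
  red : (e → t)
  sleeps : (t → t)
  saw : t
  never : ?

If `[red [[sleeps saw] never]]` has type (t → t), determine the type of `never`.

[red [[sleeps saw] never]] must have type (t → t). The sister red has type (e → t); that is not a function onto (t → t), so [[sleeps saw] never] must be the functor, of type ((e → t) → (t → t)).
[[sleeps saw] never] must have type ((e → t) → (t → t)). The sister [sleeps saw] has type t; that is not a function onto ((e → t) → (t → t)), so never must be the functor, of type (t → ((e → t) → (t → t))).

(t → ((e → t) → (t → t)))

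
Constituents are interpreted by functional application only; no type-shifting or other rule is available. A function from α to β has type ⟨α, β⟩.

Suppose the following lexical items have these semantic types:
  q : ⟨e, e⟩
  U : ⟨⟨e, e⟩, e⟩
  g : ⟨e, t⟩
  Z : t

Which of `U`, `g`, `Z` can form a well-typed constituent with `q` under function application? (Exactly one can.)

U — combines: U : ⟨⟨e, e⟩, e⟩ takes q : ⟨e, e⟩ as argument, giving e.
g : ⟨e, t⟩ — no; q wants e, and g wants e.
Z : t — no; q wants e, and Z wants nothing (atomic).

U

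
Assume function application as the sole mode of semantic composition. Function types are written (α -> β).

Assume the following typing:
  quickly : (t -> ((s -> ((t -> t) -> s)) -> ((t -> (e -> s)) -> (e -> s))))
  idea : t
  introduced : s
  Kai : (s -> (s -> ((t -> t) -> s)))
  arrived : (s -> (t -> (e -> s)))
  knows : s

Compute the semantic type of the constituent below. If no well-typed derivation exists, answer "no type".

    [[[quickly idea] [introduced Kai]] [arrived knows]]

(e -> s)

[quickly idea]: functor quickly : (t -> ((s -> ((t -> t) -> s)) -> ((t -> (e -> s)) -> (e -> s)))), argument idea : t; result ((s -> ((t -> t) -> s)) -> ((t -> (e -> s)) -> (e -> s))).
[introduced Kai]: functor Kai : (s -> (s -> ((t -> t) -> s))), argument introduced : s; result (s -> ((t -> t) -> s)).
[[quickly idea] [introduced Kai]]: functor [quickly idea] : ((s -> ((t -> t) -> s)) -> ((t -> (e -> s)) -> (e -> s))), argument [introduced Kai] : (s -> ((t -> t) -> s)); result ((t -> (e -> s)) -> (e -> s)).
[arrived knows]: functor arrived : (s -> (t -> (e -> s))), argument knows : s; result (t -> (e -> s)).
[[[quickly idea] [introduced Kai]] [arrived knows]]: functor [[quickly idea] [introduced Kai]] : ((t -> (e -> s)) -> (e -> s)), argument [arrived knows] : (t -> (e -> s)); result (e -> s).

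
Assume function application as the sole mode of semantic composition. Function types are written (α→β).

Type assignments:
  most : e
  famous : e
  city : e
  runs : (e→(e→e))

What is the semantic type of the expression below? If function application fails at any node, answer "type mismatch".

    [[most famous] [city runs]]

type mismatch

[most famous]: e and e cannot combine by function application — type clash.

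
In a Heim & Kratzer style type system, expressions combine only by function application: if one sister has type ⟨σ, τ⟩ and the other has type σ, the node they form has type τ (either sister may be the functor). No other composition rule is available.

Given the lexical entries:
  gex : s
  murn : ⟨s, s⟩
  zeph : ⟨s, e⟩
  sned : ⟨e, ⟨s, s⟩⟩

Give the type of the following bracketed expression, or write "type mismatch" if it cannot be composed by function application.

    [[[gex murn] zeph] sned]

⟨s, s⟩

[gex murn]: functor murn : ⟨s, s⟩, argument gex : s; result s.
[[gex murn] zeph]: functor zeph : ⟨s, e⟩, argument [gex murn] : s; result e.
[[[gex murn] zeph] sned]: functor sned : ⟨e, ⟨s, s⟩⟩, argument [[gex murn] zeph] : e; result ⟨s, s⟩.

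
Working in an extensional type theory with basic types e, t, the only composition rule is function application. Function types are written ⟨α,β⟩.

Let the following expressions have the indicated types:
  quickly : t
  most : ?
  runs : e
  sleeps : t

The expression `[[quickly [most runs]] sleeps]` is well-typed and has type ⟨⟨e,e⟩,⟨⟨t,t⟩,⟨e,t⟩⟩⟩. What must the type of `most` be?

At [[quickly [most runs]] sleeps] (required: ⟨⟨e,e⟩,⟨⟨t,t⟩,⟨e,t⟩⟩⟩): sleeps is t, which is not a function with range ⟨⟨e,e⟩,⟨⟨t,t⟩,⟨e,t⟩⟩⟩; hence [quickly [most runs]] is the functor — type ⟨t,⟨⟨e,e⟩,⟨⟨t,t⟩,⟨e,t⟩⟩⟩⟩.
At [quickly [most runs]] (required: ⟨t,⟨⟨e,e⟩,⟨⟨t,t⟩,⟨e,t⟩⟩⟩⟩): quickly is t, which is not a function with range ⟨t,⟨⟨e,e⟩,⟨⟨t,t⟩,⟨e,t⟩⟩⟩⟩; hence [most runs] is the functor — type ⟨t,⟨t,⟨⟨e,e⟩,⟨⟨t,t⟩,⟨e,t⟩⟩⟩⟩⟩.
At [most runs] (required: ⟨t,⟨t,⟨⟨e,e⟩,⟨⟨t,t⟩,⟨e,t⟩⟩⟩⟩⟩): runs is e, which is not a function with range ⟨t,⟨t,⟨⟨e,e⟩,⟨⟨t,t⟩,⟨e,t⟩⟩⟩⟩⟩; hence most is the functor — type ⟨e,⟨t,⟨t,⟨⟨e,e⟩,⟨⟨t,t⟩,⟨e,t⟩⟩⟩⟩⟩⟩.

⟨e,⟨t,⟨t,⟨⟨e,e⟩,⟨⟨t,t⟩,⟨e,t⟩⟩⟩⟩⟩⟩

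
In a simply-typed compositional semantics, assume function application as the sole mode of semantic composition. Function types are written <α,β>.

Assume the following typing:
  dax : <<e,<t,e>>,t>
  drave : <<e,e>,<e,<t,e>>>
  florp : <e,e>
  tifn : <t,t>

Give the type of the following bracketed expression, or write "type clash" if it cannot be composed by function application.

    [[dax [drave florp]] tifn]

t

[drave florp]: drave is <<e,e>,<e,<t,e>>>, florp is <e,e>; result <e,<t,e>>.
[dax [drave florp]]: dax is <<e,<t,e>>,t>, [drave florp] is <e,<t,e>>; result t.
[[dax [drave florp]] tifn]: tifn is <t,t>, [dax [drave florp]] is t; result t.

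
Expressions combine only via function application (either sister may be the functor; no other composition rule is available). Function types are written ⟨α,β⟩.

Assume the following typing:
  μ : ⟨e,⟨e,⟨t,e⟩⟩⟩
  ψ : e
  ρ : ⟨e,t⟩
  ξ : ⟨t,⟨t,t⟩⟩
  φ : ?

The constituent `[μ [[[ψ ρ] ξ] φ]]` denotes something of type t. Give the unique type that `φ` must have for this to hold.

For [μ [[[ψ ρ] ξ] φ]] to have type t with μ of type ⟨e,⟨e,⟨t,e⟩⟩⟩, [[[ψ ρ] ξ] φ] must be the function: [[[ψ ρ] ξ] φ] : ⟨⟨e,⟨e,⟨t,e⟩⟩⟩,t⟩.
For [[[ψ ρ] ξ] φ] to have type ⟨⟨e,⟨e,⟨t,e⟩⟩⟩,t⟩ with [[ψ ρ] ξ] of type ⟨t,t⟩, φ must be the function: φ : ⟨⟨t,t⟩,⟨⟨e,⟨e,⟨t,e⟩⟩⟩,t⟩⟩.

⟨⟨t,t⟩,⟨⟨e,⟨e,⟨t,e⟩⟩⟩,t⟩⟩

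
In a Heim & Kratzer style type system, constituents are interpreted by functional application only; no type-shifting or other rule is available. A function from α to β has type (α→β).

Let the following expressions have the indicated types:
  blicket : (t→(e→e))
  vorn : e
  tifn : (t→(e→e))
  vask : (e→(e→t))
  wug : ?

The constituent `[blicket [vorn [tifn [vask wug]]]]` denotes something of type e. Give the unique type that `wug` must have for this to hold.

((e→(e→t))→((t→(e→e))→(e→((t→(e→e))→e))))

[blicket [vorn [tifn [vask wug]]]] is required to be e. blicket : (t→(e→e)) cannot yield e as functor, so [vorn [tifn [vask wug]]] : ((t→(e→e))→e).
[vorn [tifn [vask wug]]] is required to be ((t→(e→e))→e). vorn : e cannot yield ((t→(e→e))→e) as functor, so [tifn [vask wug]] : (e→((t→(e→e))→e)).
[tifn [vask wug]] is required to be (e→((t→(e→e))→e)). tifn : (t→(e→e)) cannot yield (e→((t→(e→e))→e)) as functor, so [vask wug] : ((t→(e→e))→(e→((t→(e→e))→e))).
[vask wug] is required to be ((t→(e→e))→(e→((t→(e→e))→e))). vask : (e→(e→t)) cannot yield ((t→(e→e))→(e→((t→(e→e))→e))) as functor, so wug : ((e→(e→t))→((t→(e→e))→(e→((t→(e→e))→e)))).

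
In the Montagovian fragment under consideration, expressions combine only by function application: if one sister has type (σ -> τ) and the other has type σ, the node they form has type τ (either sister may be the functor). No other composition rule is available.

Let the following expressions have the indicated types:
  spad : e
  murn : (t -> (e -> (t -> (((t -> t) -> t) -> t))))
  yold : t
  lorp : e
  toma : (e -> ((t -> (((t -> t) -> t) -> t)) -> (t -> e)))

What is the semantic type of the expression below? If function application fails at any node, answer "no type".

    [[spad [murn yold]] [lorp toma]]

[murn yold]: functor murn : (t -> (e -> (t -> (((t -> t) -> t) -> t)))), argument yold : t; result (e -> (t -> (((t -> t) -> t) -> t))).
[spad [murn yold]]: functor [murn yold] : (e -> (t -> (((t -> t) -> t) -> t))), argument spad : e; result (t -> (((t -> t) -> t) -> t)).
[lorp toma]: functor toma : (e -> ((t -> (((t -> t) -> t) -> t)) -> (t -> e))), argument lorp : e; result ((t -> (((t -> t) -> t) -> t)) -> (t -> e)).
[[spad [murn yold]] [lorp toma]]: functor [lorp toma] : ((t -> (((t -> t) -> t) -> t)) -> (t -> e)), argument [spad [murn yold]] : (t -> (((t -> t) -> t) -> t)); result (t -> e).

(t -> e)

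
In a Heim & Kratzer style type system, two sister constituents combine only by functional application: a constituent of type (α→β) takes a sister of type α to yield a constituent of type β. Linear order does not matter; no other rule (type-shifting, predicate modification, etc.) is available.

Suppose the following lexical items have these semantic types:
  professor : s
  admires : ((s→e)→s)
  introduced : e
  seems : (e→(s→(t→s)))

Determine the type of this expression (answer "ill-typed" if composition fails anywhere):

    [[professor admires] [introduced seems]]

At [professor admires]: neither s nor ((s→e)→s) can take the other as argument; the node is ill-typed.

ill-typed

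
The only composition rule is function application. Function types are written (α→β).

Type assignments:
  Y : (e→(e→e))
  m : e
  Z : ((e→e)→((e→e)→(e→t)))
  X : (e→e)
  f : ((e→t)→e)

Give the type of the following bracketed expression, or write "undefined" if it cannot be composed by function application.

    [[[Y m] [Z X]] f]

e

[Y m]: functor Y : (e→(e→e)), argument m : e; result (e→e).
[Z X]: functor Z : ((e→e)→((e→e)→(e→t))), argument X : (e→e); result ((e→e)→(e→t)).
[[Y m] [Z X]]: functor [Z X] : ((e→e)→(e→t)), argument [Y m] : (e→e); result (e→t).
[[[Y m] [Z X]] f]: functor f : ((e→t)→e), argument [[Y m] [Z X]] : (e→t); result e.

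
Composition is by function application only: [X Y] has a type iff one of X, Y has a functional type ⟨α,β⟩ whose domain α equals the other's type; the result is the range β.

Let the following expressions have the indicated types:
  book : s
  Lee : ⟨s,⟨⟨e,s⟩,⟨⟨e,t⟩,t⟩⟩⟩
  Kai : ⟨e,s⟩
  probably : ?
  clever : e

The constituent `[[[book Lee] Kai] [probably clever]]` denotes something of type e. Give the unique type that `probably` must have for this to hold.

[[[book Lee] Kai] [probably clever]] must have type e. The sister [[book Lee] Kai] has type ⟨⟨e,t⟩,t⟩; that is not a function onto e, so [probably clever] must be the functor, of type ⟨⟨⟨e,t⟩,t⟩,e⟩.
[probably clever] must have type ⟨⟨⟨e,t⟩,t⟩,e⟩. The sister clever has type e; that is not a function onto ⟨⟨⟨e,t⟩,t⟩,e⟩, so probably must be the functor, of type ⟨e,⟨⟨⟨e,t⟩,t⟩,e⟩⟩.

⟨e,⟨⟨⟨e,t⟩,t⟩,e⟩⟩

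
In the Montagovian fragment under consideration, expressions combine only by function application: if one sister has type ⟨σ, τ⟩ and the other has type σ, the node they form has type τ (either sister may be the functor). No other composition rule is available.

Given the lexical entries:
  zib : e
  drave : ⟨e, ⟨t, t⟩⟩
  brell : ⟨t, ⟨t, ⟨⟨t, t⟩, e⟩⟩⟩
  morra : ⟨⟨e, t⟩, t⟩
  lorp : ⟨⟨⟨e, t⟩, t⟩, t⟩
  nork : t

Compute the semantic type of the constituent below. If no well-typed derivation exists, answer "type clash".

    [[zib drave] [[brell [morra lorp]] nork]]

e

[zib drave]: functor drave : ⟨e, ⟨t, t⟩⟩, argument zib : e; result ⟨t, t⟩.
[morra lorp]: functor lorp : ⟨⟨⟨e, t⟩, t⟩, t⟩, argument morra : ⟨⟨e, t⟩, t⟩; result t.
[brell [morra lorp]]: functor brell : ⟨t, ⟨t, ⟨⟨t, t⟩, e⟩⟩⟩, argument [morra lorp] : t; result ⟨t, ⟨⟨t, t⟩, e⟩⟩.
[[brell [morra lorp]] nork]: functor [brell [morra lorp]] : ⟨t, ⟨⟨t, t⟩, e⟩⟩, argument nork : t; result ⟨⟨t, t⟩, e⟩.
[[zib drave] [[brell [morra lorp]] nork]]: functor [[brell [morra lorp]] nork] : ⟨⟨t, t⟩, e⟩, argument [zib drave] : ⟨t, t⟩; result e.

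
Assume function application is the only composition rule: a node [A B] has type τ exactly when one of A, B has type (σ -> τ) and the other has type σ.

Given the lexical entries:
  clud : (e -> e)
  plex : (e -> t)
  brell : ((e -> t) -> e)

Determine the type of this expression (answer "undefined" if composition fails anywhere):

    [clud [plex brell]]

e

[plex brell]: functor brell : ((e -> t) -> e), argument plex : (e -> t); result e.
[clud [plex brell]]: functor clud : (e -> e), argument [plex brell] : e; result e.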